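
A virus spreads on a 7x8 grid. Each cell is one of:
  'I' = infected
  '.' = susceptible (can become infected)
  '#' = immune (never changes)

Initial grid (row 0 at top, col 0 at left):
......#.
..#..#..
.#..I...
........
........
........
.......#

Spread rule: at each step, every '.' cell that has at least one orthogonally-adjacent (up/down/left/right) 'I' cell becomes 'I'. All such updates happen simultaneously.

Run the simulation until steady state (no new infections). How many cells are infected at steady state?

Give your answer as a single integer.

Answer: 51

Derivation:
Step 0 (initial): 1 infected
Step 1: +4 new -> 5 infected
Step 2: +7 new -> 12 infected
Step 3: +9 new -> 21 infected
Step 4: +9 new -> 30 infected
Step 5: +9 new -> 39 infected
Step 6: +8 new -> 47 infected
Step 7: +3 new -> 50 infected
Step 8: +1 new -> 51 infected
Step 9: +0 new -> 51 infected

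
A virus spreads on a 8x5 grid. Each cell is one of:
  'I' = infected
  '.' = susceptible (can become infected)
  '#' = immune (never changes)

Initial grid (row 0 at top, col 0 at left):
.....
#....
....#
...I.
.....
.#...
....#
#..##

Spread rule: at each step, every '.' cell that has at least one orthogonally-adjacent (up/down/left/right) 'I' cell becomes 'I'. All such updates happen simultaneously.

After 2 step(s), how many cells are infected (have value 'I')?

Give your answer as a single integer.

Step 0 (initial): 1 infected
Step 1: +4 new -> 5 infected
Step 2: +6 new -> 11 infected

Answer: 11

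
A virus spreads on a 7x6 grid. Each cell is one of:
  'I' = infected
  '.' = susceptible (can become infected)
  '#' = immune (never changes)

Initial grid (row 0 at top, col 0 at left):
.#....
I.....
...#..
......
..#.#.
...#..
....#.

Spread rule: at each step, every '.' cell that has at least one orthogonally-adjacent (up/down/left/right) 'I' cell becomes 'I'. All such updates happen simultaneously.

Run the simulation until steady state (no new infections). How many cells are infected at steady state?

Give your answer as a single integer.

Answer: 36

Derivation:
Step 0 (initial): 1 infected
Step 1: +3 new -> 4 infected
Step 2: +3 new -> 7 infected
Step 3: +5 new -> 12 infected
Step 4: +5 new -> 17 infected
Step 5: +6 new -> 23 infected
Step 6: +6 new -> 29 infected
Step 7: +2 new -> 31 infected
Step 8: +2 new -> 33 infected
Step 9: +1 new -> 34 infected
Step 10: +2 new -> 36 infected
Step 11: +0 new -> 36 infected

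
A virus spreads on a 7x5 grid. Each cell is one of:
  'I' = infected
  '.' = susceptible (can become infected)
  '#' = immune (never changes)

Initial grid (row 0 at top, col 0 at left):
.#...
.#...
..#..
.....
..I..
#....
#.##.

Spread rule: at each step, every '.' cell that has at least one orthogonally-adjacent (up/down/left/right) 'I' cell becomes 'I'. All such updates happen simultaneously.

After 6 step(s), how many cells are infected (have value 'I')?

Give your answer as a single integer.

Step 0 (initial): 1 infected
Step 1: +4 new -> 5 infected
Step 2: +6 new -> 11 infected
Step 3: +6 new -> 17 infected
Step 4: +4 new -> 21 infected
Step 5: +4 new -> 25 infected
Step 6: +3 new -> 28 infected

Answer: 28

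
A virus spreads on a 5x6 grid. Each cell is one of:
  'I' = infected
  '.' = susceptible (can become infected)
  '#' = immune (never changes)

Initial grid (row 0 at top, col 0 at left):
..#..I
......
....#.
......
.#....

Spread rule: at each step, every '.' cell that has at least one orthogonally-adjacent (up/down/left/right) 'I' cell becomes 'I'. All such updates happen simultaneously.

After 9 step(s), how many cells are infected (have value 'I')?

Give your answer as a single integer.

Answer: 27

Derivation:
Step 0 (initial): 1 infected
Step 1: +2 new -> 3 infected
Step 2: +3 new -> 6 infected
Step 3: +2 new -> 8 infected
Step 4: +4 new -> 12 infected
Step 5: +4 new -> 16 infected
Step 6: +5 new -> 21 infected
Step 7: +4 new -> 25 infected
Step 8: +1 new -> 26 infected
Step 9: +1 new -> 27 infected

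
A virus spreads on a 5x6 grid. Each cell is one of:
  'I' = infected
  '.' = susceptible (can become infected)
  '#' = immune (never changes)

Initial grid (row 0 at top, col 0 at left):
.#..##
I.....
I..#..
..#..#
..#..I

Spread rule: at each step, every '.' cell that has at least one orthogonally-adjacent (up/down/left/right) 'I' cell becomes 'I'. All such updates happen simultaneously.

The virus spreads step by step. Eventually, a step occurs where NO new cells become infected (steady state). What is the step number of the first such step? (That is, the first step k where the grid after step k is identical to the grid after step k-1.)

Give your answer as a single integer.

Answer: 6

Derivation:
Step 0 (initial): 3 infected
Step 1: +5 new -> 8 infected
Step 2: +6 new -> 14 infected
Step 3: +5 new -> 19 infected
Step 4: +3 new -> 22 infected
Step 5: +1 new -> 23 infected
Step 6: +0 new -> 23 infected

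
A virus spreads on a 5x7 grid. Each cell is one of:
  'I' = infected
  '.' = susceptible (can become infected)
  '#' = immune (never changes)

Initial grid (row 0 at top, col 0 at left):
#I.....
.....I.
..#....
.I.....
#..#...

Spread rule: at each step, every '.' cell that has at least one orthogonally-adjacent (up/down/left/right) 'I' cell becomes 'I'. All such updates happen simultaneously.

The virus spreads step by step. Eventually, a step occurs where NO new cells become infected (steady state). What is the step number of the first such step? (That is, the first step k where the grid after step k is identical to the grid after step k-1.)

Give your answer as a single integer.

Step 0 (initial): 3 infected
Step 1: +10 new -> 13 infected
Step 2: +12 new -> 25 infected
Step 3: +4 new -> 29 infected
Step 4: +2 new -> 31 infected
Step 5: +0 new -> 31 infected

Answer: 5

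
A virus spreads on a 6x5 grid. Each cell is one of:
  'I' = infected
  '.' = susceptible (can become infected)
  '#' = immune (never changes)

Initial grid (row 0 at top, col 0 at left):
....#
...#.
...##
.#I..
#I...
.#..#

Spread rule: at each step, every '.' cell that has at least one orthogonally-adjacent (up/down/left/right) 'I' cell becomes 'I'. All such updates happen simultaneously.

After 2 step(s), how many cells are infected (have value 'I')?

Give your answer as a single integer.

Step 0 (initial): 2 infected
Step 1: +3 new -> 5 infected
Step 2: +5 new -> 10 infected

Answer: 10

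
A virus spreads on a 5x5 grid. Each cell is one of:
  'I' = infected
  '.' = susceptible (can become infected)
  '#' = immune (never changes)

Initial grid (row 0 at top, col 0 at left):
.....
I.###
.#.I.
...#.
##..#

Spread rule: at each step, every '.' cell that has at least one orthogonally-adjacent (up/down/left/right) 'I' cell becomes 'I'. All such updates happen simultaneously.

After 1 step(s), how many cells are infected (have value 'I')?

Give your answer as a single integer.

Answer: 7

Derivation:
Step 0 (initial): 2 infected
Step 1: +5 new -> 7 infected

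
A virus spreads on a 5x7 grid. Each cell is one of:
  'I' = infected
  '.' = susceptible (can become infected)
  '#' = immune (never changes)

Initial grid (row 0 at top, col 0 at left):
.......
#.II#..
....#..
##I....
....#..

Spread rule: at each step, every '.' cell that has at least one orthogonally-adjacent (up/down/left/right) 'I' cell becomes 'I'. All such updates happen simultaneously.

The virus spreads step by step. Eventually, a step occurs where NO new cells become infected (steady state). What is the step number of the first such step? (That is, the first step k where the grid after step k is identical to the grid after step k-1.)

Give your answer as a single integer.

Step 0 (initial): 3 infected
Step 1: +7 new -> 10 infected
Step 2: +6 new -> 16 infected
Step 3: +5 new -> 21 infected
Step 4: +5 new -> 26 infected
Step 5: +3 new -> 29 infected
Step 6: +0 new -> 29 infected

Answer: 6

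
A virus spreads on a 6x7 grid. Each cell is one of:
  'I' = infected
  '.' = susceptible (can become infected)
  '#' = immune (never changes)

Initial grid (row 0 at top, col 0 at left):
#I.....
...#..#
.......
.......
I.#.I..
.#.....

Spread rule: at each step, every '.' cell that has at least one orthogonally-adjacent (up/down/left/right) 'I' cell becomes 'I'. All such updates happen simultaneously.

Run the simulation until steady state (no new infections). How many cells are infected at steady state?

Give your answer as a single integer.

Step 0 (initial): 3 infected
Step 1: +9 new -> 12 infected
Step 2: +12 new -> 24 infected
Step 3: +9 new -> 33 infected
Step 4: +3 new -> 36 infected
Step 5: +1 new -> 37 infected
Step 6: +0 new -> 37 infected

Answer: 37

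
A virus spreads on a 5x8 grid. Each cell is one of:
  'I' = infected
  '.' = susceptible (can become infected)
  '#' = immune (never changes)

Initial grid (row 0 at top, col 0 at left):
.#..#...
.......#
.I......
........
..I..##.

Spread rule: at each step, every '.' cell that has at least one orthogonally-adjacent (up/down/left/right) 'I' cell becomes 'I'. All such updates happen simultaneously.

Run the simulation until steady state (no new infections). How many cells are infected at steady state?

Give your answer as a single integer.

Answer: 35

Derivation:
Step 0 (initial): 2 infected
Step 1: +7 new -> 9 infected
Step 2: +7 new -> 16 infected
Step 3: +5 new -> 21 infected
Step 4: +4 new -> 25 infected
Step 5: +3 new -> 28 infected
Step 6: +4 new -> 32 infected
Step 7: +2 new -> 34 infected
Step 8: +1 new -> 35 infected
Step 9: +0 new -> 35 infected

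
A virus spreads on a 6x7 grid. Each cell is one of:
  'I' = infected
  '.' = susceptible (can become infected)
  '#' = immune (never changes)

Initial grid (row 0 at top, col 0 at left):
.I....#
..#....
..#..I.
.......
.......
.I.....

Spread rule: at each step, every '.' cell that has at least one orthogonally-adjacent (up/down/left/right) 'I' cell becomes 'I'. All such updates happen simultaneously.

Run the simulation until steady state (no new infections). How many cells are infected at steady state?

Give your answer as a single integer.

Answer: 39

Derivation:
Step 0 (initial): 3 infected
Step 1: +10 new -> 13 infected
Step 2: +14 new -> 27 infected
Step 3: +11 new -> 38 infected
Step 4: +1 new -> 39 infected
Step 5: +0 new -> 39 infected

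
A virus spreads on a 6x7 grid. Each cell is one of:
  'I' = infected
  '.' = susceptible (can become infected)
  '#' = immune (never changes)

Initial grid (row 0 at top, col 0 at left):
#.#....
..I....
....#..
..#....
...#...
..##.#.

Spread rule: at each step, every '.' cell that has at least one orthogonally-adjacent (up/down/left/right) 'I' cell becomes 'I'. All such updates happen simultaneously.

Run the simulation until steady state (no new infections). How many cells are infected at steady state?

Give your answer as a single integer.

Step 0 (initial): 1 infected
Step 1: +3 new -> 4 infected
Step 2: +6 new -> 10 infected
Step 3: +5 new -> 15 infected
Step 4: +6 new -> 21 infected
Step 5: +7 new -> 28 infected
Step 6: +4 new -> 32 infected
Step 7: +1 new -> 33 infected
Step 8: +1 new -> 34 infected
Step 9: +0 new -> 34 infected

Answer: 34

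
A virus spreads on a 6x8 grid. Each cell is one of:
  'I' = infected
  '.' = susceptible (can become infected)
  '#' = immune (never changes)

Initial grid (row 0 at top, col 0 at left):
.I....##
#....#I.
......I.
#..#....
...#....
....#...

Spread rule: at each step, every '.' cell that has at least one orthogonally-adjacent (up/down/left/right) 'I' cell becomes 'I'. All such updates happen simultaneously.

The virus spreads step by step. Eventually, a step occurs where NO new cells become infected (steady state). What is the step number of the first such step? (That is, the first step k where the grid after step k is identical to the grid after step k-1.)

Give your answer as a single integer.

Step 0 (initial): 3 infected
Step 1: +7 new -> 10 infected
Step 2: +7 new -> 17 infected
Step 3: +11 new -> 28 infected
Step 4: +6 new -> 34 infected
Step 5: +3 new -> 37 infected
Step 6: +2 new -> 39 infected
Step 7: +1 new -> 40 infected
Step 8: +0 new -> 40 infected

Answer: 8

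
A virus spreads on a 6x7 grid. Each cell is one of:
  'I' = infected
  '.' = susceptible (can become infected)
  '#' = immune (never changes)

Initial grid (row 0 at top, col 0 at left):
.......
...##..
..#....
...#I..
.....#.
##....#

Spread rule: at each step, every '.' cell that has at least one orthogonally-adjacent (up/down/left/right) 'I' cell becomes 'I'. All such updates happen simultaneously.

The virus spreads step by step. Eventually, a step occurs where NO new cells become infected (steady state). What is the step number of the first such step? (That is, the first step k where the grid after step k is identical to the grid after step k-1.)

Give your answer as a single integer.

Step 0 (initial): 1 infected
Step 1: +3 new -> 4 infected
Step 2: +5 new -> 9 infected
Step 3: +6 new -> 15 infected
Step 4: +5 new -> 20 infected
Step 5: +4 new -> 24 infected
Step 6: +3 new -> 27 infected
Step 7: +3 new -> 30 infected
Step 8: +3 new -> 33 infected
Step 9: +1 new -> 34 infected
Step 10: +0 new -> 34 infected

Answer: 10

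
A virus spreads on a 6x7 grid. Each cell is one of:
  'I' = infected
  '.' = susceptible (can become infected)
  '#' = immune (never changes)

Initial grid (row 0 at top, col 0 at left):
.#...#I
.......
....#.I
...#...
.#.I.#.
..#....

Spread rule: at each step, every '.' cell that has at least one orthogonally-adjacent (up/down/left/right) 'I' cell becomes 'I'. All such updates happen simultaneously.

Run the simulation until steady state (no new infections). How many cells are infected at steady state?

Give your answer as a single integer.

Step 0 (initial): 3 infected
Step 1: +6 new -> 9 infected
Step 2: +6 new -> 15 infected
Step 3: +5 new -> 20 infected
Step 4: +6 new -> 26 infected
Step 5: +5 new -> 31 infected
Step 6: +2 new -> 33 infected
Step 7: +2 new -> 35 infected
Step 8: +0 new -> 35 infected

Answer: 35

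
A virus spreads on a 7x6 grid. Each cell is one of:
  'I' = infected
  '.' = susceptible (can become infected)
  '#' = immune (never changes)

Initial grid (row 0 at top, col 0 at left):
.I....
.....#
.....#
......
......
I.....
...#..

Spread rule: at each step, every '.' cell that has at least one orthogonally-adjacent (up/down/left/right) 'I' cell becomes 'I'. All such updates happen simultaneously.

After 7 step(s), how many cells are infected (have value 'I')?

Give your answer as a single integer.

Step 0 (initial): 2 infected
Step 1: +6 new -> 8 infected
Step 2: +8 new -> 16 infected
Step 3: +8 new -> 24 infected
Step 4: +6 new -> 30 infected
Step 5: +5 new -> 35 infected
Step 6: +3 new -> 38 infected
Step 7: +1 new -> 39 infected

Answer: 39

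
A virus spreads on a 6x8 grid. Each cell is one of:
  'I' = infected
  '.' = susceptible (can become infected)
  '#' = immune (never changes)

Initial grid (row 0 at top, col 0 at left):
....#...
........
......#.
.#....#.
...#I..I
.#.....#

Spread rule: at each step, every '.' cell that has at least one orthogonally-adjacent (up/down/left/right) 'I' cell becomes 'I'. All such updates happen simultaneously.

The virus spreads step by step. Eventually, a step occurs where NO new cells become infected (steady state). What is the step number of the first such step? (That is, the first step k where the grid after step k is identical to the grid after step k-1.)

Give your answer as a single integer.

Answer: 9

Derivation:
Step 0 (initial): 2 infected
Step 1: +5 new -> 7 infected
Step 2: +7 new -> 14 infected
Step 3: +6 new -> 20 infected
Step 4: +6 new -> 26 infected
Step 5: +6 new -> 32 infected
Step 6: +4 new -> 36 infected
Step 7: +4 new -> 40 infected
Step 8: +1 new -> 41 infected
Step 9: +0 new -> 41 infected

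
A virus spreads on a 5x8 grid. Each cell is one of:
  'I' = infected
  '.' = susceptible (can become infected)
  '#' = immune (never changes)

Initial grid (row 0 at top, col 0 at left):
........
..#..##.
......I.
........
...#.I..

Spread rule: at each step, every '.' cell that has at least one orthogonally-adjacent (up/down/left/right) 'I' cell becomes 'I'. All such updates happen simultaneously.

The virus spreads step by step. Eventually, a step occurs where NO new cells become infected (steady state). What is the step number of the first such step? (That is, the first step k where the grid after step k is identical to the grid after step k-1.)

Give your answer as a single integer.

Answer: 9

Derivation:
Step 0 (initial): 2 infected
Step 1: +6 new -> 8 infected
Step 2: +5 new -> 13 infected
Step 3: +4 new -> 17 infected
Step 4: +5 new -> 22 infected
Step 5: +5 new -> 27 infected
Step 6: +5 new -> 32 infected
Step 7: +3 new -> 35 infected
Step 8: +1 new -> 36 infected
Step 9: +0 new -> 36 infected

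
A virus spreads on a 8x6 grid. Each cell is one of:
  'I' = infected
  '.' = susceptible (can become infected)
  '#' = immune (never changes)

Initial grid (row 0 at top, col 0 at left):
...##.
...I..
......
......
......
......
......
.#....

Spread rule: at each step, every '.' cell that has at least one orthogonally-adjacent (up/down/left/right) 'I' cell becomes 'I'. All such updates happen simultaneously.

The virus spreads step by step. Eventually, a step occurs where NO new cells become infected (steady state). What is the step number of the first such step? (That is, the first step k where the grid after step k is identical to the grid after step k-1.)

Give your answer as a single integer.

Answer: 10

Derivation:
Step 0 (initial): 1 infected
Step 1: +3 new -> 4 infected
Step 2: +6 new -> 10 infected
Step 3: +8 new -> 18 infected
Step 4: +7 new -> 25 infected
Step 5: +6 new -> 31 infected
Step 6: +6 new -> 37 infected
Step 7: +5 new -> 42 infected
Step 8: +2 new -> 44 infected
Step 9: +1 new -> 45 infected
Step 10: +0 new -> 45 infected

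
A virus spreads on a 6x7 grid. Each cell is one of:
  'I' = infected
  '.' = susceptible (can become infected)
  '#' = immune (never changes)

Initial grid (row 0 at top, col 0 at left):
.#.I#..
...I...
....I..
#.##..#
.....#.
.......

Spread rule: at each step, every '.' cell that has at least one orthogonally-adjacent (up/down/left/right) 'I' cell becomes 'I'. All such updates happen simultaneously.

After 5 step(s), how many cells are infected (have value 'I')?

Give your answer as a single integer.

Step 0 (initial): 3 infected
Step 1: +6 new -> 9 infected
Step 2: +6 new -> 15 infected
Step 3: +6 new -> 21 infected
Step 4: +7 new -> 28 infected
Step 5: +3 new -> 31 infected

Answer: 31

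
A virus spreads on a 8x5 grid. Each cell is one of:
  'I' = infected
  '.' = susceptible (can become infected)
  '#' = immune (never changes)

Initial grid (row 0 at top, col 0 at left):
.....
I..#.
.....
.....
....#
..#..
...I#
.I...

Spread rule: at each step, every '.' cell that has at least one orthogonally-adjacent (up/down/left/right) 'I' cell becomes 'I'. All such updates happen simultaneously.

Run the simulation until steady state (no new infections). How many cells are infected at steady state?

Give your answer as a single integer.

Answer: 36

Derivation:
Step 0 (initial): 3 infected
Step 1: +9 new -> 12 infected
Step 2: +9 new -> 21 infected
Step 3: +8 new -> 29 infected
Step 4: +4 new -> 33 infected
Step 5: +2 new -> 35 infected
Step 6: +1 new -> 36 infected
Step 7: +0 new -> 36 infected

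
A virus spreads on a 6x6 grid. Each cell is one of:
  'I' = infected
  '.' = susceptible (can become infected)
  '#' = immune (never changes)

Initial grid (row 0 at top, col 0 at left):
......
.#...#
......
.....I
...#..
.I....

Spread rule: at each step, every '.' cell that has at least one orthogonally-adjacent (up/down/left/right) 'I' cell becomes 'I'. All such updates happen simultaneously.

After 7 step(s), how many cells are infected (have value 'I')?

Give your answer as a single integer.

Answer: 33

Derivation:
Step 0 (initial): 2 infected
Step 1: +6 new -> 8 infected
Step 2: +8 new -> 16 infected
Step 3: +6 new -> 22 infected
Step 4: +4 new -> 26 infected
Step 5: +4 new -> 30 infected
Step 6: +2 new -> 32 infected
Step 7: +1 new -> 33 infected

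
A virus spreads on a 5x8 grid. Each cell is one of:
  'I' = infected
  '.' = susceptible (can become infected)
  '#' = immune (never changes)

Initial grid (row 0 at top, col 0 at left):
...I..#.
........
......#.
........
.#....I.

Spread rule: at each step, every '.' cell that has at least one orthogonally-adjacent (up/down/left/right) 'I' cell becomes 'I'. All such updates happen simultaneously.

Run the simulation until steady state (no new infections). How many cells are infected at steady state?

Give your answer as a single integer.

Step 0 (initial): 2 infected
Step 1: +6 new -> 8 infected
Step 2: +8 new -> 16 infected
Step 3: +10 new -> 26 infected
Step 4: +6 new -> 32 infected
Step 5: +3 new -> 35 infected
Step 6: +1 new -> 36 infected
Step 7: +1 new -> 37 infected
Step 8: +0 new -> 37 infected

Answer: 37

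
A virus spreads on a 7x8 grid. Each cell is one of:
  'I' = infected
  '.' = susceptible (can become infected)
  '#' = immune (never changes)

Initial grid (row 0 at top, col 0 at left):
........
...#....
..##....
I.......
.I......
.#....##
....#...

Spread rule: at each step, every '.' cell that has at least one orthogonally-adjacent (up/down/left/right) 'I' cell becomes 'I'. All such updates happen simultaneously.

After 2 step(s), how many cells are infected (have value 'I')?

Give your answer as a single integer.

Answer: 12

Derivation:
Step 0 (initial): 2 infected
Step 1: +4 new -> 6 infected
Step 2: +6 new -> 12 infected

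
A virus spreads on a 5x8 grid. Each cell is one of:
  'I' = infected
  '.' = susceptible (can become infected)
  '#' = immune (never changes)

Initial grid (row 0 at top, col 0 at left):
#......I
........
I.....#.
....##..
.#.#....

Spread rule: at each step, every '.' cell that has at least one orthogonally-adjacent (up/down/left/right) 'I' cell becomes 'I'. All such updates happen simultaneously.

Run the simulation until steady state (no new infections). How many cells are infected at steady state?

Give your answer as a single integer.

Answer: 34

Derivation:
Step 0 (initial): 2 infected
Step 1: +5 new -> 7 infected
Step 2: +7 new -> 14 infected
Step 3: +7 new -> 21 infected
Step 4: +10 new -> 31 infected
Step 5: +1 new -> 32 infected
Step 6: +1 new -> 33 infected
Step 7: +1 new -> 34 infected
Step 8: +0 new -> 34 infected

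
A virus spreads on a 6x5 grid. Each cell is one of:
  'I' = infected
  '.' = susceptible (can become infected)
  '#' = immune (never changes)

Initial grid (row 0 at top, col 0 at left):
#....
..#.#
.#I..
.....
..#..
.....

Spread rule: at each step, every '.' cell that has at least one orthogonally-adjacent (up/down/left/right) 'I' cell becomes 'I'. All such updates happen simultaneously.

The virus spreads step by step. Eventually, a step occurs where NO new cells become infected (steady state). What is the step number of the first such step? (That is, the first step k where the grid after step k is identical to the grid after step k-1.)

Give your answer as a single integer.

Answer: 7

Derivation:
Step 0 (initial): 1 infected
Step 1: +2 new -> 3 infected
Step 2: +4 new -> 7 infected
Step 3: +5 new -> 12 infected
Step 4: +7 new -> 19 infected
Step 5: +5 new -> 24 infected
Step 6: +1 new -> 25 infected
Step 7: +0 new -> 25 infected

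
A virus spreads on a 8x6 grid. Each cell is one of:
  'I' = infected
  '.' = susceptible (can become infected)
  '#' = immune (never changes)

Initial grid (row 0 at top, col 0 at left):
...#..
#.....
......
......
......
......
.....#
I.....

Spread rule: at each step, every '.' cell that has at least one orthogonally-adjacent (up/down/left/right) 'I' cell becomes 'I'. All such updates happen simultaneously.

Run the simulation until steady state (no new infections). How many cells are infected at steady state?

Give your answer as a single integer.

Step 0 (initial): 1 infected
Step 1: +2 new -> 3 infected
Step 2: +3 new -> 6 infected
Step 3: +4 new -> 10 infected
Step 4: +5 new -> 15 infected
Step 5: +6 new -> 21 infected
Step 6: +4 new -> 25 infected
Step 7: +5 new -> 30 infected
Step 8: +5 new -> 35 infected
Step 9: +5 new -> 40 infected
Step 10: +2 new -> 42 infected
Step 11: +2 new -> 44 infected
Step 12: +1 new -> 45 infected
Step 13: +0 new -> 45 infected

Answer: 45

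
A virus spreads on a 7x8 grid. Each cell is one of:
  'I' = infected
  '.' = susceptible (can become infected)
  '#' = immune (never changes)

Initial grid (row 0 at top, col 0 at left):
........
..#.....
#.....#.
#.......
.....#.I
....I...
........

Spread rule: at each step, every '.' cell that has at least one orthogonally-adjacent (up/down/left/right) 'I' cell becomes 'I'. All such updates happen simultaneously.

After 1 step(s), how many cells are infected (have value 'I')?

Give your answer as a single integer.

Answer: 9

Derivation:
Step 0 (initial): 2 infected
Step 1: +7 new -> 9 infected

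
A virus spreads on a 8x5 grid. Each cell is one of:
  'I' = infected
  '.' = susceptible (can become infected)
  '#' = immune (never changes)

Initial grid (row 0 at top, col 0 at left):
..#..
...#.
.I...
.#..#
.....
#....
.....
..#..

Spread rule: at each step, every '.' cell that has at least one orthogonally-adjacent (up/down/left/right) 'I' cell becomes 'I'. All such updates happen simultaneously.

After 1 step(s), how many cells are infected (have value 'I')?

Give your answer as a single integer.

Answer: 4

Derivation:
Step 0 (initial): 1 infected
Step 1: +3 new -> 4 infected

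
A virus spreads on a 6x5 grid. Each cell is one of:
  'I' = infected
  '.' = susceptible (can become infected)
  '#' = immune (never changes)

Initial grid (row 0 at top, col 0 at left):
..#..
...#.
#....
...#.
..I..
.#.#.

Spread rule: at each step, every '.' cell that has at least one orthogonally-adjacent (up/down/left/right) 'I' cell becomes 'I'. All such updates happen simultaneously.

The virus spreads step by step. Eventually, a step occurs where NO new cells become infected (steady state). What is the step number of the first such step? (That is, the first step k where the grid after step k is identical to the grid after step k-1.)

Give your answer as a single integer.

Answer: 8

Derivation:
Step 0 (initial): 1 infected
Step 1: +4 new -> 5 infected
Step 2: +4 new -> 9 infected
Step 3: +7 new -> 16 infected
Step 4: +2 new -> 18 infected
Step 5: +3 new -> 21 infected
Step 6: +2 new -> 23 infected
Step 7: +1 new -> 24 infected
Step 8: +0 new -> 24 infected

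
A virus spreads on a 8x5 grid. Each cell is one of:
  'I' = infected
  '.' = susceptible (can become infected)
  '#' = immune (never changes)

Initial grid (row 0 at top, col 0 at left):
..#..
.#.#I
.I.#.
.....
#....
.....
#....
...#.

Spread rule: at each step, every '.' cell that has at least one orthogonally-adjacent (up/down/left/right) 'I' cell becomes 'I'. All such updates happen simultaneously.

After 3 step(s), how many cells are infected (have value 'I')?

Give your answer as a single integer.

Step 0 (initial): 2 infected
Step 1: +5 new -> 7 infected
Step 2: +7 new -> 14 infected
Step 3: +5 new -> 19 infected

Answer: 19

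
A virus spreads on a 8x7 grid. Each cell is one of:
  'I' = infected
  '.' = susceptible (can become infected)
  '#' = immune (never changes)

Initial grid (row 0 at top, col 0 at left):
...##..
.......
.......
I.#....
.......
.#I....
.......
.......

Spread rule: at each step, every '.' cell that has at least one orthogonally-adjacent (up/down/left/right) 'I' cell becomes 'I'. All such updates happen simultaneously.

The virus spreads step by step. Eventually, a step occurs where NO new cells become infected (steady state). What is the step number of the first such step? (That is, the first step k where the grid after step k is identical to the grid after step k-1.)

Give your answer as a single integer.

Step 0 (initial): 2 infected
Step 1: +6 new -> 8 infected
Step 2: +9 new -> 17 infected
Step 3: +10 new -> 27 infected
Step 4: +9 new -> 36 infected
Step 5: +7 new -> 43 infected
Step 6: +4 new -> 47 infected
Step 7: +2 new -> 49 infected
Step 8: +2 new -> 51 infected
Step 9: +1 new -> 52 infected
Step 10: +0 new -> 52 infected

Answer: 10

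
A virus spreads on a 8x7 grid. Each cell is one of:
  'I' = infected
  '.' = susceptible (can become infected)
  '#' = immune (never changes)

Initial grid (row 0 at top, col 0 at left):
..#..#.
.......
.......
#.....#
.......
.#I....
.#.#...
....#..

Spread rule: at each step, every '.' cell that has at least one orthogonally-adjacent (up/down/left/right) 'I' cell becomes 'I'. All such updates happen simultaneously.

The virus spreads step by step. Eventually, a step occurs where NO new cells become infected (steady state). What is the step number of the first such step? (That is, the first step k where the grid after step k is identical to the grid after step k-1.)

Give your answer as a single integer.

Answer: 10

Derivation:
Step 0 (initial): 1 infected
Step 1: +3 new -> 4 infected
Step 2: +5 new -> 9 infected
Step 3: +9 new -> 18 infected
Step 4: +9 new -> 27 infected
Step 5: +9 new -> 36 infected
Step 6: +6 new -> 42 infected
Step 7: +4 new -> 46 infected
Step 8: +1 new -> 47 infected
Step 9: +1 new -> 48 infected
Step 10: +0 new -> 48 infected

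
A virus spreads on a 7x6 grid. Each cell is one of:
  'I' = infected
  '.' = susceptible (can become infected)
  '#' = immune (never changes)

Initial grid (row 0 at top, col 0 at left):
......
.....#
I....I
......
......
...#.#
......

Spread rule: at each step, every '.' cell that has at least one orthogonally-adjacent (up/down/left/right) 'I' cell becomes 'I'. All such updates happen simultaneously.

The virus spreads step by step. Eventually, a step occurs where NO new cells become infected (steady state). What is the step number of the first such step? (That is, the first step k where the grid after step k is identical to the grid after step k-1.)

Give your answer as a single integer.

Step 0 (initial): 2 infected
Step 1: +5 new -> 7 infected
Step 2: +9 new -> 16 infected
Step 3: +9 new -> 25 infected
Step 4: +8 new -> 33 infected
Step 5: +3 new -> 36 infected
Step 6: +3 new -> 39 infected
Step 7: +0 new -> 39 infected

Answer: 7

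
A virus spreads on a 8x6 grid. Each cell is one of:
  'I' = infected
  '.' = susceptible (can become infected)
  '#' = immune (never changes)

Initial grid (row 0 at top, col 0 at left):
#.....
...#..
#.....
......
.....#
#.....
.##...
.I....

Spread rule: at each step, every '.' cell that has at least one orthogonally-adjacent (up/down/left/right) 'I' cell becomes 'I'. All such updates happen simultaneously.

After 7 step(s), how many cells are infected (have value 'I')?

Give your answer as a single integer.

Step 0 (initial): 1 infected
Step 1: +2 new -> 3 infected
Step 2: +2 new -> 5 infected
Step 3: +2 new -> 7 infected
Step 4: +3 new -> 10 infected
Step 5: +4 new -> 14 infected
Step 6: +5 new -> 19 infected
Step 7: +4 new -> 23 infected

Answer: 23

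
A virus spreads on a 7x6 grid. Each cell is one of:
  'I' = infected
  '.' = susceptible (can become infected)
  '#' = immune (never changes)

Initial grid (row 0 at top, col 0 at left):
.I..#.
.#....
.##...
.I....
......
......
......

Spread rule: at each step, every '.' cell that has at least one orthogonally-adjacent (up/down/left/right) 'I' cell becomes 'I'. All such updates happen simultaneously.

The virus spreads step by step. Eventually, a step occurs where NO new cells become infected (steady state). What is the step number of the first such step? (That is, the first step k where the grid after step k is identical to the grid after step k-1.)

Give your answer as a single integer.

Step 0 (initial): 2 infected
Step 1: +5 new -> 7 infected
Step 2: +8 new -> 15 infected
Step 3: +7 new -> 22 infected
Step 4: +7 new -> 29 infected
Step 5: +5 new -> 34 infected
Step 6: +3 new -> 37 infected
Step 7: +1 new -> 38 infected
Step 8: +0 new -> 38 infected

Answer: 8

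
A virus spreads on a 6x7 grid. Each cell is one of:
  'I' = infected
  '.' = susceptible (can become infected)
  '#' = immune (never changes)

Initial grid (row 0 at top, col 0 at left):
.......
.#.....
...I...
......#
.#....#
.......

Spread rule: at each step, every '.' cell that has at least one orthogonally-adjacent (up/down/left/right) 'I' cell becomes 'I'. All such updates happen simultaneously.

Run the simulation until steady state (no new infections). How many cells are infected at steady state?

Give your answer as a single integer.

Answer: 38

Derivation:
Step 0 (initial): 1 infected
Step 1: +4 new -> 5 infected
Step 2: +8 new -> 13 infected
Step 3: +10 new -> 23 infected
Step 4: +8 new -> 31 infected
Step 5: +5 new -> 36 infected
Step 6: +2 new -> 38 infected
Step 7: +0 new -> 38 infected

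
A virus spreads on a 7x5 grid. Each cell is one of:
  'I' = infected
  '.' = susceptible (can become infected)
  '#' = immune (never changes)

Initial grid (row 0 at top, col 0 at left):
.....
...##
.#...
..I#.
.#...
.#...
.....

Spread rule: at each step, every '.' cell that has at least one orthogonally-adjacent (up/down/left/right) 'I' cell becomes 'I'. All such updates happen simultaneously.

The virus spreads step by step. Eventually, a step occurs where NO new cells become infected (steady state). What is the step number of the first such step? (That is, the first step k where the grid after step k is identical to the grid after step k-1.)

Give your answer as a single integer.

Step 0 (initial): 1 infected
Step 1: +3 new -> 4 infected
Step 2: +5 new -> 9 infected
Step 3: +8 new -> 17 infected
Step 4: +8 new -> 25 infected
Step 5: +4 new -> 29 infected
Step 6: +0 new -> 29 infected

Answer: 6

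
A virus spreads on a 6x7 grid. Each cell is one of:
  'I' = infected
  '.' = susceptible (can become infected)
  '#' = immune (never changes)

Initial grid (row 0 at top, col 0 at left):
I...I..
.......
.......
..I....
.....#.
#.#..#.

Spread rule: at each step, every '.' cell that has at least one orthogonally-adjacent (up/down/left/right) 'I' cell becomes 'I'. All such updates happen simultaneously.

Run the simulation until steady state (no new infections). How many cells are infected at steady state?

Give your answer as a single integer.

Step 0 (initial): 3 infected
Step 1: +9 new -> 12 infected
Step 2: +14 new -> 26 infected
Step 3: +7 new -> 33 infected
Step 4: +3 new -> 36 infected
Step 5: +1 new -> 37 infected
Step 6: +1 new -> 38 infected
Step 7: +0 new -> 38 infected

Answer: 38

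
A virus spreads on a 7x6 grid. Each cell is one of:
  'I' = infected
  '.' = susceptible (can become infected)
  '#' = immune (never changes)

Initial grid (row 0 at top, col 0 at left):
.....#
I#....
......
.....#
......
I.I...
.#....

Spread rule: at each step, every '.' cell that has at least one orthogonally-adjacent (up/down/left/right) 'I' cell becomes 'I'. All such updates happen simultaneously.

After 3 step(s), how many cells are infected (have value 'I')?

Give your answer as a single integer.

Answer: 26

Derivation:
Step 0 (initial): 3 infected
Step 1: +8 new -> 11 infected
Step 2: +8 new -> 19 infected
Step 3: +7 new -> 26 infected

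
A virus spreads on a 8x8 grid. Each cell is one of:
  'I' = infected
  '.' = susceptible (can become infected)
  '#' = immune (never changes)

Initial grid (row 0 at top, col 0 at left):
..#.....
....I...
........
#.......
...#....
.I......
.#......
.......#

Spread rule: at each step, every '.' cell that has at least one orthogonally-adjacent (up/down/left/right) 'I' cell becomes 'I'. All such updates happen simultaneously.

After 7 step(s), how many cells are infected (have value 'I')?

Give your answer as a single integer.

Step 0 (initial): 2 infected
Step 1: +7 new -> 9 infected
Step 2: +13 new -> 22 infected
Step 3: +14 new -> 36 infected
Step 4: +11 new -> 47 infected
Step 5: +6 new -> 53 infected
Step 6: +4 new -> 57 infected
Step 7: +2 new -> 59 infected

Answer: 59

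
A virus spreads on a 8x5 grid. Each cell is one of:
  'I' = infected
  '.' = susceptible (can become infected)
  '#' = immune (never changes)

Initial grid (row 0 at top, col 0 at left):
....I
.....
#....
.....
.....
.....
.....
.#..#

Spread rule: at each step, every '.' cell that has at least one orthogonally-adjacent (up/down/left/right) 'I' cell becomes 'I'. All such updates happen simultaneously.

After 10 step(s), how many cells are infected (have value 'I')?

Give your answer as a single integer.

Step 0 (initial): 1 infected
Step 1: +2 new -> 3 infected
Step 2: +3 new -> 6 infected
Step 3: +4 new -> 10 infected
Step 4: +5 new -> 15 infected
Step 5: +5 new -> 20 infected
Step 6: +4 new -> 24 infected
Step 7: +4 new -> 28 infected
Step 8: +4 new -> 32 infected
Step 9: +3 new -> 35 infected
Step 10: +1 new -> 36 infected

Answer: 36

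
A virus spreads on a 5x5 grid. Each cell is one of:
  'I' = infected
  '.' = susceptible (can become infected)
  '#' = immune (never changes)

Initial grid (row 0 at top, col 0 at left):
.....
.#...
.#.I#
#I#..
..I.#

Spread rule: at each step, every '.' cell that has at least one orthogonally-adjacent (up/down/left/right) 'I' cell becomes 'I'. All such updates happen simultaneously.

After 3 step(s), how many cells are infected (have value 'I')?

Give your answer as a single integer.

Answer: 15

Derivation:
Step 0 (initial): 3 infected
Step 1: +5 new -> 8 infected
Step 2: +5 new -> 13 infected
Step 3: +2 new -> 15 infected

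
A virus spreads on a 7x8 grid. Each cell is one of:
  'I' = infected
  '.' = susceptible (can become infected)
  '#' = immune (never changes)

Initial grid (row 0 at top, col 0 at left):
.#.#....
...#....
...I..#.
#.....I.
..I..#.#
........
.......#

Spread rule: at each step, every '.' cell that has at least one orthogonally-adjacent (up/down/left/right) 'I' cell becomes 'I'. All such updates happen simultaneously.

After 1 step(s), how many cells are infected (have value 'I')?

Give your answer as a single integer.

Answer: 13

Derivation:
Step 0 (initial): 3 infected
Step 1: +10 new -> 13 infected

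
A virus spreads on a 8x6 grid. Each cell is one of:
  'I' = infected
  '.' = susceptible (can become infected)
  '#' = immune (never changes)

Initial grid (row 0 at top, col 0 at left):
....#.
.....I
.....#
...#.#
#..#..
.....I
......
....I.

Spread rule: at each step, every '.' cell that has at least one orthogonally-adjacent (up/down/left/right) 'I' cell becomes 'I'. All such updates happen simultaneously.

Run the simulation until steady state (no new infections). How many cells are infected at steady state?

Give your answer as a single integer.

Answer: 42

Derivation:
Step 0 (initial): 3 infected
Step 1: +8 new -> 11 infected
Step 2: +6 new -> 17 infected
Step 3: +7 new -> 24 infected
Step 4: +7 new -> 31 infected
Step 5: +7 new -> 38 infected
Step 6: +3 new -> 41 infected
Step 7: +1 new -> 42 infected
Step 8: +0 new -> 42 infected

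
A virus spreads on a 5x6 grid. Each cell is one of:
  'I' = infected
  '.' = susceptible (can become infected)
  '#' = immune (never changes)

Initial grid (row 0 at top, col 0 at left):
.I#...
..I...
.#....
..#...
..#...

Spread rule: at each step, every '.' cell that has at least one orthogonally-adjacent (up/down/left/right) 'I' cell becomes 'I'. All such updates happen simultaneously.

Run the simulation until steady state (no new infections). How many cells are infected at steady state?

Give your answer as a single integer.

Step 0 (initial): 2 infected
Step 1: +4 new -> 6 infected
Step 2: +4 new -> 10 infected
Step 3: +5 new -> 15 infected
Step 4: +5 new -> 20 infected
Step 5: +4 new -> 24 infected
Step 6: +2 new -> 26 infected
Step 7: +0 new -> 26 infected

Answer: 26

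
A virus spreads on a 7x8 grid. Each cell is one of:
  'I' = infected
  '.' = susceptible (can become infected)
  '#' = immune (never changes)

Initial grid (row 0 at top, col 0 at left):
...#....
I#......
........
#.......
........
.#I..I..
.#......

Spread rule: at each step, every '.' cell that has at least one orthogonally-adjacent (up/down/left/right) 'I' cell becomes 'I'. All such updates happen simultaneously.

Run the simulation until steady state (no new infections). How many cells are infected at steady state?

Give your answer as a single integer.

Step 0 (initial): 3 infected
Step 1: +9 new -> 12 infected
Step 2: +12 new -> 24 infected
Step 3: +10 new -> 34 infected
Step 4: +7 new -> 41 infected
Step 5: +6 new -> 47 infected
Step 6: +3 new -> 50 infected
Step 7: +1 new -> 51 infected
Step 8: +0 new -> 51 infected

Answer: 51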